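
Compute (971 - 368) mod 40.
3

(971 - 368) = 603
603 mod 40 = 3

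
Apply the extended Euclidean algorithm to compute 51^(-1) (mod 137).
Extended GCD: 51(43) + 137(-16) = 1. So 51^(-1) ≡ 43 ≡ 43 (mod 137). Verify: 51 × 43 = 2193 ≡ 1 (mod 137)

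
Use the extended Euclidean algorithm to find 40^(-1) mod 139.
Extended GCD: 40(-66) + 139(19) = 1. So 40^(-1) ≡ 73 ≡ 73 (mod 139). Verify: 40 × 73 = 2920 ≡ 1 (mod 139)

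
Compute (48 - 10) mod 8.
6

(48 - 10) = 38
38 mod 8 = 6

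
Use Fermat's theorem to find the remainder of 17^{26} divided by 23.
8

By Fermat's Little Theorem, a^(p-1) ≡ 1 (mod p) for prime p and gcd(a, p) = 1
Here p = 23, so 17^22 ≡ 1 (mod 23)
We can reduce the exponent: 26 mod 22 = 4
So 17^26 ≡ 17^4 (mod 23)
Computing: 17^4 mod 23 = 8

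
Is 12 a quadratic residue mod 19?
By Euler's criterion: 12^{9} ≡ 18 (mod 19). Since this equals -1 (≡ 18), 12 is not a QR.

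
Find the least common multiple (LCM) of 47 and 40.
1880

First find GCD(47, 40) using the Euclidean algorithm:
47 = 1 × 40 + 7
40 = 5 × 7 + 5
7 = 1 × 5 + 2
5 = 2 × 2 + 1
2 = 2 × 1 + 0
GCD(47, 40) = 1

LCM formula: LCM(a, b) = (a × b) / GCD(a, b)
LCM(47, 40) = (47 × 40) / 1
LCM(47, 40) = 1880 / 1
LCM(47, 40) = 1880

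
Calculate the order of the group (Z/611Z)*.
552

Prime factorization: 611 = 13 × 47
Using the formula φ(n) = n × Π(1 - 1/p) for each prime factor p:
φ(611) = 611 × (1 - 1/13) × (1 - 1/47)
φ(611) = 552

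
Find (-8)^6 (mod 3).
(-8) ≡ 1 (mod 3). 6 = 4 + 2 (binary 110). Repeated squaring mod 3: 1^1 ≡ 1; 1^2 ≡ 1² = 1 ≡ 1; 1^4 ≡ 1² = 1 ≡ 1. Multiply: (-8)^6 ≡ 1^4 × 1^2 ≡ 1 × 1 (mod 3): 1 × 1 = 1 ≡ 1. So (-8)^6 ≡ 1 (mod 3).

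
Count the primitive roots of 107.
52

The number of primitive roots modulo p is φ(p-1) = φ(106)
φ(106) = 52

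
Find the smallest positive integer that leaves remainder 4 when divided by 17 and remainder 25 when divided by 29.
M = 17 × 29 = 493. M₁ = 29, y₁ ≡ 10 (mod 17). M₂ = 17, y₂ ≡ 12 (mod 29). n = 4×29×10 + 25×17×12 ≡ 344 (mod 493). The smallest positive such number is 344.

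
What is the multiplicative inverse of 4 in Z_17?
4^(-1) ≡ 13 (mod 17). Verification: 4 × 13 = 52 ≡ 1 (mod 17)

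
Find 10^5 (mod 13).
5 = 4 + 1 (binary 101). Repeated squaring mod 13: 10^1 ≡ 10; 10^2 ≡ 10² = 100 ≡ 9; 10^4 ≡ 9² = 81 ≡ 3. Multiply: 10^5 = 10^4 × 10^1 ≡ 3 × 10 (mod 13): 3 × 10 = 30 ≡ 4. So 10^5 ≡ 4 (mod 13).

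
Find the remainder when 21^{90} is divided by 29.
By Fermat: 21^{28} ≡ 1 (mod 29). 90 = 3×28 + 6. So 21^{90} ≡ 21^{6} ≡ 13 (mod 29)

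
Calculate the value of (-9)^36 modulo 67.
Using repeated squaring. (-9) ≡ 58 (mod 67). 36 = 32 + 4 (binary 100100). Repeated squaring mod 67: 58^1 ≡ 58; 58^2 ≡ 58² = 3364 ≡ 14; 58^4 ≡ 14² = 196 ≡ 62; 58^8 ≡ 62² = 3844 ≡ 25; 58^16 ≡ 25² = 625 ≡ 22; 58^32 ≡ 22² = 484 ≡ 15. Multiply: (-9)^36 ≡ 58^32 × 58^4 ≡ 15 × 62 (mod 67): 15 × 62 = 930 ≡ 59. So (-9)^36 ≡ 59 (mod 67).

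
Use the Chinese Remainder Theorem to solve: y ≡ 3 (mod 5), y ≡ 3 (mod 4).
M = 5 × 4 = 20. M₁ = 4, y₁ ≡ 4 (mod 5). M₂ = 5, y₂ ≡ 1 (mod 4). y = 3×4×4 + 3×5×1 ≡ 3 (mod 20)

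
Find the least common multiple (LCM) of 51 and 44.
2244

First find GCD(51, 44) using the Euclidean algorithm:
51 = 1 × 44 + 7
44 = 6 × 7 + 2
7 = 3 × 2 + 1
2 = 2 × 1 + 0
GCD(51, 44) = 1

LCM formula: LCM(a, b) = (a × b) / GCD(a, b)
LCM(51, 44) = (51 × 44) / 1
LCM(51, 44) = 2244 / 1
LCM(51, 44) = 2244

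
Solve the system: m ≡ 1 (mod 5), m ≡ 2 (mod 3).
M = 5 × 3 = 15. M₁ = 3, y₁ ≡ 2 (mod 5). M₂ = 5, y₂ ≡ 2 (mod 3). m = 1×3×2 + 2×5×2 ≡ 11 (mod 15)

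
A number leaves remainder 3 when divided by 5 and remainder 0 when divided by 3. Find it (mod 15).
M = 5 × 3 = 15. M₁ = 3, y₁ ≡ 2 (mod 5). M₂ = 5, y₂ ≡ 2 (mod 3). n = 3×3×2 + 0×5×2 ≡ 3 (mod 15)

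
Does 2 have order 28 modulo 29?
p - 1 = 28 has prime divisors 2, 7. Check 2^(28/q) mod 29 for each: 2^(28/2) = 2^14 ≡ 28, 2^(28/7) = 2^4 ≡ 16 (mod 29). None of these is 1, so 2 has order 28 = φ(29), so it is a primitive root mod 29.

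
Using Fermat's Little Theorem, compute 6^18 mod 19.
By Fermat's Little Theorem, 6^{18} ≡ 1 (mod 19) since 19 is prime and gcd(6, 19) = 1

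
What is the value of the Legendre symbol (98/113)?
(98/113) = 98^{56} mod 113 = 1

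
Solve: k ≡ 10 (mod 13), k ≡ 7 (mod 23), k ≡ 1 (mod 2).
M = 13 × 23 × 2 = 598. M₁ = 46, y₁ ≡ 2 (mod 13). M₂ = 26, y₂ ≡ 8 (mod 23). M₃ = 299, y₃ ≡ 1 (mod 2). k = 10×46×2 + 7×26×8 + 1×299×1 ≡ 283 (mod 598)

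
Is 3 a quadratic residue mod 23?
By Euler's criterion: 3^{11} ≡ 1 (mod 23). Since this equals 1, 3 is a QR.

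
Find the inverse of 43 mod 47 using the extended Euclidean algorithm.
Extended GCD: 43(-12) + 47(11) = 1. So 43^(-1) ≡ 35 ≡ 35 (mod 47). Verify: 43 × 35 = 1505 ≡ 1 (mod 47)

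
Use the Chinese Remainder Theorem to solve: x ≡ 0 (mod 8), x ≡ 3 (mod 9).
M = 8 × 9 = 72. M₁ = 9, y₁ ≡ 1 (mod 8). M₂ = 8, y₂ ≡ 8 (mod 9). x = 0×9×1 + 3×8×8 ≡ 48 (mod 72)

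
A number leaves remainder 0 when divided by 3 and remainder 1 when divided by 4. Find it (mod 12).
M = 3 × 4 = 12. M₁ = 4, y₁ ≡ 1 (mod 3). M₂ = 3, y₂ ≡ 3 (mod 4). k = 0×4×1 + 1×3×3 ≡ 9 (mod 12)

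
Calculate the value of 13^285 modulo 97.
Using Fermat: 13^{96} ≡ 1 (mod 97). 285 ≡ 93 (mod 96). So 13^{285} ≡ 13^{93} ≡ 77 (mod 97)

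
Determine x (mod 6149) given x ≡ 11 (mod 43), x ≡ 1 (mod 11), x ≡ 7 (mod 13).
6117

Using the Chinese Remainder Theorem:
M = product of moduli = 6149
For equation 1: M_1 = 143, 143 ≡ 14 (mod 43), inverse of 143 mod 43 is 40 (check: 14 × 40 = 560 ≡ 1 (mod 43))
For equation 2: M_2 = 559, 559 ≡ 9 (mod 11), inverse of 559 mod 11 is 5 (check: 9 × 5 = 45 ≡ 1 (mod 11))
For equation 3: M_3 = 473, 473 ≡ 5 (mod 13), inverse of 473 mod 13 is 8 (check: 5 × 8 = 40 ≡ 1 (mod 13))
Combine: x ≡ Σ r_i×M_i×(M_i⁻¹ mod m_i) = 11×143×40 + 1×559×5 + 7×473×8 = 62920 + 2795 + 26488 = 92203
92203 mod 6149 = 6117
x ≡ 6117 (mod 6149)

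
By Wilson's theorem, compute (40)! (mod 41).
By Wilson's theorem, (40)! ≡ -1 ≡ 40 (mod 41)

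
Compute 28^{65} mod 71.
51

Using successive squaring:
Binary expansion of 65: 1000001
Powers of 28 mod 71 (each is the square of the previous):
  28^1 ≡ 28 (mod 71)
  28^2 ≡ 28² = 784 ≡ 3 (mod 71)
  28^4 ≡ 3² = 9 ≡ 9 (mod 71)
  28^8 ≡ 9² = 81 ≡ 10 (mod 71)
  28^16 ≡ 10² = 100 ≡ 29 (mod 71)
  28^32 ≡ 29² = 841 ≡ 60 (mod 71)
  28^64 ≡ 60² = 3600 ≡ 50 (mod 71)
65 = 64 + 1, so 28^65 = 28^64 × 28^1 ≡ 50 × 28 (mod 71)
Multiplying step by step:
  50 × 28 = 1400 ≡ 51 (mod 71)
Result: 28^65 ≡ 51 (mod 71)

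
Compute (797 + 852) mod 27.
2

(797 + 852) = 1649
1649 mod 27 = 2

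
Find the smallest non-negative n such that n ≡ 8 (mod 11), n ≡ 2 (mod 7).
30

Using the Chinese Remainder Theorem:
M = product of moduli = 77
For equation 1: M_1 = 7, 7 ≡ 7 (mod 11), inverse of 7 mod 11 is 8 (check: 7 × 8 = 56 ≡ 1 (mod 11))
For equation 2: M_2 = 11, 11 ≡ 4 (mod 7), inverse of 11 mod 7 is 2 (check: 4 × 2 = 8 ≡ 1 (mod 7))
Combine: n ≡ Σ r_i×M_i×(M_i⁻¹ mod m_i) = 8×7×8 + 2×11×2 = 448 + 44 = 492
492 mod 77 = 30
n ≡ 30 (mod 77)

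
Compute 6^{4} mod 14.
8

Using successive squaring:
Binary expansion of 4: 100
Powers of 6 mod 14 (each is the square of the previous):
  6^1 ≡ 6 (mod 14)
  6^2 ≡ 6² = 36 ≡ 8 (mod 14)
  6^4 ≡ 8² = 64 ≡ 8 (mod 14)
4 is a power of 2, so 6^4 is the last square: ≡ 8 (mod 14)
Result: 6^4 ≡ 8 (mod 14)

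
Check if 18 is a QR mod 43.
By Euler's criterion: 18^{21} ≡ 42 (mod 43). Since this equals -1 (≡ 42), 18 is not a QR.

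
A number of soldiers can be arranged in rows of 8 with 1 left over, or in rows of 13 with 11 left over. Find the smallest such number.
M = 8 × 13 = 104. M₁ = 13, y₁ ≡ 5 (mod 8). M₂ = 8, y₂ ≡ 5 (mod 13). k = 1×13×5 + 11×8×5 ≡ 89 (mod 104). The smallest positive such number is 89.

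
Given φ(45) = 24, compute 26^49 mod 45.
By Euler: 26^{24} ≡ 1 (mod 45) since gcd(26, 45) = 1. 49 = 2×24 + 1. So 26^{49} ≡ 26^{1} ≡ 26 (mod 45)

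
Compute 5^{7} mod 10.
5

Using successive squaring:
Binary expansion of 7: 111
Powers of 5 mod 10 (each is the square of the previous):
  5^1 ≡ 5 (mod 10)
  5^2 ≡ 5² = 25 ≡ 5 (mod 10)
  5^4 ≡ 5² = 25 ≡ 5 (mod 10)
7 = 4 + 2 + 1, so 5^7 = 5^4 × 5^2 × 5^1 ≡ 5 × 5 × 5 (mod 10)
Multiplying step by step:
  5 × 5 = 25 ≡ 5 (mod 10)
  5 × 5 = 25 ≡ 5 (mod 10)
Result: 5^7 ≡ 5 (mod 10)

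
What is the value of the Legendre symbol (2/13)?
(2/13) = 2^{6} mod 13 = -1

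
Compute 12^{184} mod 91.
79

Using successive squaring:
Binary expansion of 184: 10111000
Powers of 12 mod 91 (each is the square of the previous):
  12^1 ≡ 12 (mod 91)
  12^2 ≡ 12² = 144 ≡ 53 (mod 91)
  12^4 ≡ 53² = 2809 ≡ 79 (mod 91)
  12^8 ≡ 79² = 6241 ≡ 53 (mod 91)
  12^16 ≡ 53² = 2809 ≡ 79 (mod 91)
  12^32 ≡ 79² = 6241 ≡ 53 (mod 91)
  12^64 ≡ 53² = 2809 ≡ 79 (mod 91)
  12^128 ≡ 79² = 6241 ≡ 53 (mod 91)
184 = 128 + 32 + 16 + 8, so 12^184 = 12^128 × 12^32 × 12^16 × 12^8 ≡ 53 × 53 × 79 × 53 (mod 91)
Multiplying step by step:
  53 × 53 = 2809 ≡ 79 (mod 91)
  79 × 79 = 6241 ≡ 53 (mod 91)
  53 × 53 = 2809 ≡ 79 (mod 91)
Result: 12^184 ≡ 79 (mod 91)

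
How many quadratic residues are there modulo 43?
For prime 43, there are (p-1)/2 = (43-1)/2 = 21 quadratic residues (excluding 0).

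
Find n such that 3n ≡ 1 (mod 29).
3^(-1) ≡ 10 (mod 29). Verification: 3 × 10 = 30 ≡ 1 (mod 29)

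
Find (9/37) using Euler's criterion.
(9/37) = 9^{18} mod 37 = 1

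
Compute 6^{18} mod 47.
9

Using successive squaring:
Binary expansion of 18: 10010
Powers of 6 mod 47 (each is the square of the previous):
  6^1 ≡ 6 (mod 47)
  6^2 ≡ 6² = 36 ≡ 36 (mod 47)
  6^4 ≡ 36² = 1296 ≡ 27 (mod 47)
  6^8 ≡ 27² = 729 ≡ 24 (mod 47)
  6^16 ≡ 24² = 576 ≡ 12 (mod 47)
18 = 16 + 2, so 6^18 = 6^16 × 6^2 ≡ 12 × 36 (mod 47)
Multiplying step by step:
  12 × 36 = 432 ≡ 9 (mod 47)
Result: 6^18 ≡ 9 (mod 47)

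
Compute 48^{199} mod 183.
48

Using successive squaring:
Binary expansion of 199: 11000111
Powers of 48 mod 183 (each is the square of the previous):
  48^1 ≡ 48 (mod 183)
  48^2 ≡ 48² = 2304 ≡ 108 (mod 183)
  48^4 ≡ 108² = 11664 ≡ 135 (mod 183)
  48^8 ≡ 135² = 18225 ≡ 108 (mod 183)
  48^16 ≡ 108² = 11664 ≡ 135 (mod 183)
  48^32 ≡ 135² = 18225 ≡ 108 (mod 183)
  48^64 ≡ 108² = 11664 ≡ 135 (mod 183)
  48^128 ≡ 135² = 18225 ≡ 108 (mod 183)
199 = 128 + 64 + 4 + 2 + 1, so 48^199 = 48^128 × 48^64 × 48^4 × 48^2 × 48^1 ≡ 108 × 135 × 135 × 108 × 48 (mod 183)
Multiplying step by step:
  108 × 135 = 14580 ≡ 123 (mod 183)
  123 × 135 = 16605 ≡ 135 (mod 183)
  135 × 108 = 14580 ≡ 123 (mod 183)
  123 × 48 = 5904 ≡ 48 (mod 183)
Result: 48^199 ≡ 48 (mod 183)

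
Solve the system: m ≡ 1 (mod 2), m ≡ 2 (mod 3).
M = 2 × 3 = 6. M₁ = 3, y₁ ≡ 1 (mod 2). M₂ = 2, y₂ ≡ 2 (mod 3). m = 1×3×1 + 2×2×2 ≡ 5 (mod 6)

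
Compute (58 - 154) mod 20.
4

(58 - 154) = -96
-96 mod 20 = 4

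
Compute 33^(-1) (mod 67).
65

Using Extended Euclidean Algorithm:
gcd(33, 67) = 1
Bezout coefficients: 33 × -2 + 67 × 1 = 1
So 33 × -2 ≡ 1 (mod 67)
The inverse is -2 mod 67 = 65
Verification: 33 × 65 = 2145 = 32 × 67 + 1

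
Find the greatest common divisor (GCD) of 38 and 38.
38

Using the Euclidean algorithm:
38 = 1 × 38 + 0

GCD(38, 38) = 38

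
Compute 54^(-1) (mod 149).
54^(-1) ≡ 69 (mod 149). Verification: 54 × 69 = 3726 ≡ 1 (mod 149)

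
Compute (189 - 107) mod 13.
4

(189 - 107) = 82
82 mod 13 = 4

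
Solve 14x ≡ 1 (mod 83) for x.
6

Using Extended Euclidean Algorithm:
gcd(14, 83) = 1
Bezout coefficients: 14 × 6 + 83 × -1 = 1
So 14 × 6 ≡ 1 (mod 83)
The inverse is 6 mod 83 = 6
Verification: 14 × 6 = 84 = 1 × 83 + 1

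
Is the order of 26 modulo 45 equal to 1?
No, the actual order is 2, not 1.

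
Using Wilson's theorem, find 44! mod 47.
(46)! = (44)! × (45) × (46) ≡ -1 (mod 47). So (44)! ≡ -1 × [(46)(45)]^(-1) ≡ 23 (mod 47)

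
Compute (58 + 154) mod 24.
20

(58 + 154) = 212
212 mod 24 = 20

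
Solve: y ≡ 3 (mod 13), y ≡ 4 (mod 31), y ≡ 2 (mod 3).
M = 13 × 31 × 3 = 1209. M₁ = 93, y₁ ≡ 7 (mod 13). M₂ = 39, y₂ ≡ 4 (mod 31). M₃ = 403, y₃ ≡ 1 (mod 3). y = 3×93×7 + 4×39×4 + 2×403×1 ≡ 965 (mod 1209)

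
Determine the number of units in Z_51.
32

Prime factorization: 51 = 3 × 17
Using the formula φ(n) = n × Π(1 - 1/p) for each prime factor p:
φ(51) = 51 × (1 - 1/3) × (1 - 1/17)
φ(51) = 32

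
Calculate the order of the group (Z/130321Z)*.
123462

Prime factorization: 130321 = 19^4
Using the formula φ(n) = n × Π(1 - 1/p) for each prime factor p:
φ(130321) = 130321 × (1 - 1/19)
φ(130321) = 123462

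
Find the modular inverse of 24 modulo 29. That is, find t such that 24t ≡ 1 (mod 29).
23

Using Extended Euclidean Algorithm:
gcd(24, 29) = 1
Bezout coefficients: 24 × -6 + 29 × 5 = 1
So 24 × -6 ≡ 1 (mod 29)
The inverse is -6 mod 29 = 23
Verification: 24 × 23 = 552 = 19 × 29 + 1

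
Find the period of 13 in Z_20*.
Powers of 13 mod 20: 13^1≡13, 13^2≡9, 13^3≡17, 13^4≡1. Order = 4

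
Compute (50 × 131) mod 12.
10

(50 × 131) = 6550
6550 mod 12 = 10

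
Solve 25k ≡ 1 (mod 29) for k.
7

Using Extended Euclidean Algorithm:
gcd(25, 29) = 1
Bezout coefficients: 25 × 7 + 29 × -6 = 1
So 25 × 7 ≡ 1 (mod 29)
The inverse is 7 mod 29 = 7
Verification: 25 × 7 = 175 = 6 × 29 + 1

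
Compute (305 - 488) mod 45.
42

(305 - 488) = -183
-183 mod 45 = 42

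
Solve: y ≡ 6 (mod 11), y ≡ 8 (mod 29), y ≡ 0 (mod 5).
M = 11 × 29 × 5 = 1595. M₁ = 145, y₁ ≡ 6 (mod 11). M₂ = 55, y₂ ≡ 19 (mod 29). M₃ = 319, y₃ ≡ 4 (mod 5). y = 6×145×6 + 8×55×19 + 0×319×4 ≡ 820 (mod 1595)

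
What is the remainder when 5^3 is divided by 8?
3 = 2 + 1 (binary 11). Repeated squaring mod 8: 5^1 ≡ 5; 5^2 ≡ 5² = 25 ≡ 1. Multiply: 5^3 = 5^2 × 5^1 ≡ 1 × 5 (mod 8): 1 × 5 = 5 ≡ 5. So 5^3 ≡ 5 (mod 8).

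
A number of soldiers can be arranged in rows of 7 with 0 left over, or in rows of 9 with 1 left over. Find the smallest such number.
M = 7 × 9 = 63. M₁ = 9, y₁ ≡ 4 (mod 7). M₂ = 7, y₂ ≡ 4 (mod 9). k = 0×9×4 + 1×7×4 ≡ 28 (mod 63). The smallest positive such number is 28.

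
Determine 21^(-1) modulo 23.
21^(-1) ≡ 11 (mod 23). Verification: 21 × 11 = 231 ≡ 1 (mod 23)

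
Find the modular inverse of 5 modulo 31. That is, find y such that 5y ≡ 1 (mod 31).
25

Using Extended Euclidean Algorithm:
gcd(5, 31) = 1
Bezout coefficients: 5 × -6 + 31 × 1 = 1
So 5 × -6 ≡ 1 (mod 31)
The inverse is -6 mod 31 = 25
Verification: 5 × 25 = 125 = 4 × 31 + 1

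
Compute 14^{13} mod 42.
14

Using successive squaring:
Binary expansion of 13: 1101
Powers of 14 mod 42 (each is the square of the previous):
  14^1 ≡ 14 (mod 42)
  14^2 ≡ 14² = 196 ≡ 28 (mod 42)
  14^4 ≡ 28² = 784 ≡ 28 (mod 42)
  14^8 ≡ 28² = 784 ≡ 28 (mod 42)
13 = 8 + 4 + 1, so 14^13 = 14^8 × 14^4 × 14^1 ≡ 28 × 28 × 14 (mod 42)
Multiplying step by step:
  28 × 28 = 784 ≡ 28 (mod 42)
  28 × 14 = 392 ≡ 14 (mod 42)
Result: 14^13 ≡ 14 (mod 42)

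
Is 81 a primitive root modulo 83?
No

To verify, check if 81^(82/q) ≢ 1 (mod 83) for each prime divisor q of 82
Divisors of 82 = 82: [1, 2, 41, 82]
  81^(82/41) = 81^2 ≡ 4 (mod 83)
  81^(82/2) = 81^41 ≡ 1 (mod 83)
Conclusion: 81 is not a primitive root modulo 83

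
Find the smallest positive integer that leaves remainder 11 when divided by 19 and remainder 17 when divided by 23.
M = 19 × 23 = 437. M₁ = 23, y₁ ≡ 5 (mod 19). M₂ = 19, y₂ ≡ 17 (mod 23). t = 11×23×5 + 17×19×17 ≡ 201 (mod 437). The smallest positive such number is 201.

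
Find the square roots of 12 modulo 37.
The square roots of 12 mod 37 are 7 and 30. Verify: 7² = 49 ≡ 12 (mod 37)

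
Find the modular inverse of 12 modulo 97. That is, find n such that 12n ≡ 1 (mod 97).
89

Using Extended Euclidean Algorithm:
gcd(12, 97) = 1
Bezout coefficients: 12 × -8 + 97 × 1 = 1
So 12 × -8 ≡ 1 (mod 97)
The inverse is -8 mod 97 = 89
Verification: 12 × 89 = 1068 = 11 × 97 + 1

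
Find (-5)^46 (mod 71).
Using repeated squaring. (-5) ≡ 66 (mod 71). 46 = 32 + 8 + 4 + 2 (binary 101110). Repeated squaring mod 71: 66^1 ≡ 66; 66^2 ≡ 66² = 4356 ≡ 25; 66^4 ≡ 25² = 625 ≡ 57; 66^8 ≡ 57² = 3249 ≡ 54; 66^16 ≡ 54² = 2916 ≡ 5; 66^32 ≡ 5² = 25 ≡ 25. Multiply: (-5)^46 ≡ 66^32 × 66^8 × 66^4 × 66^2 ≡ 25 × 54 × 57 × 25 (mod 71): 25 × 54 = 1350 ≡ 1; 1 × 57 = 57 ≡ 57; 57 × 25 = 1425 ≡ 5. So (-5)^46 ≡ 5 (mod 71).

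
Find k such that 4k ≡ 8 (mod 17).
2

Since gcd(4, 17) = 1 divides 8, a solution exists.
Multiply both sides by the inverse of 4 mod 17:
  4^(-1) mod 17 = 13
  x ≡ 13 × 8 ≡ 104 ≡ 2 (mod 17)
Verification: 4 × 2 = 8 = 0 × 17 + 8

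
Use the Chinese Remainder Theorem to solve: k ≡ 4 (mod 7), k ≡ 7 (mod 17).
M = 7 × 17 = 119. M₁ = 17, y₁ ≡ 5 (mod 7). M₂ = 7, y₂ ≡ 5 (mod 17). k = 4×17×5 + 7×7×5 ≡ 109 (mod 119)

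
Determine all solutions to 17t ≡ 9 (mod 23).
10

Since gcd(17, 23) = 1 divides 9, a solution exists.
Multiply both sides by the inverse of 17 mod 23:
  17^(-1) mod 23 = 19
  x ≡ 19 × 9 ≡ 171 ≡ 10 (mod 23)
Verification: 17 × 10 = 170 = 7 × 23 + 9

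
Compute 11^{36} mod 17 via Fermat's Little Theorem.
4

By Fermat's Little Theorem, a^(p-1) ≡ 1 (mod p) for prime p and gcd(a, p) = 1
Here p = 17, so 11^16 ≡ 1 (mod 17)
We can reduce the exponent: 36 mod 16 = 4
So 11^36 ≡ 11^4 (mod 17)
Computing: 11^4 mod 17 = 4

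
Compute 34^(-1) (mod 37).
12

Using Extended Euclidean Algorithm:
gcd(34, 37) = 1
Bezout coefficients: 34 × 12 + 37 × -11 = 1
So 34 × 12 ≡ 1 (mod 37)
The inverse is 12 mod 37 = 12
Verification: 34 × 12 = 408 = 11 × 37 + 1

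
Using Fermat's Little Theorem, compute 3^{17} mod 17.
3

By Fermat's Little Theorem, a^(p-1) ≡ 1 (mod p) for prime p and gcd(a, p) = 1
Here p = 17, so 3^16 ≡ 1 (mod 17)
We can reduce the exponent: 17 mod 16 = 1
So 3^17 ≡ 3^1 (mod 17)
Computing: 3^1 mod 17 = 3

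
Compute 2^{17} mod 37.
18

Using successive squaring:
Binary expansion of 17: 10001
Powers of 2 mod 37 (each is the square of the previous):
  2^1 ≡ 2 (mod 37)
  2^2 ≡ 2² = 4 ≡ 4 (mod 37)
  2^4 ≡ 4² = 16 ≡ 16 (mod 37)
  2^8 ≡ 16² = 256 ≡ 34 (mod 37)
  2^16 ≡ 34² = 1156 ≡ 9 (mod 37)
17 = 16 + 1, so 2^17 = 2^16 × 2^1 ≡ 9 × 2 (mod 37)
Multiplying step by step:
  9 × 2 = 18 ≡ 18 (mod 37)
Result: 2^17 ≡ 18 (mod 37)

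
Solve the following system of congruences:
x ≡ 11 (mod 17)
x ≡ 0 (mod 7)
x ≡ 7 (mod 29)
2646

Using the Chinese Remainder Theorem:
M = product of moduli = 3451
For equation 1: M_1 = 203, 203 ≡ 16 (mod 17), inverse of 203 mod 17 is 16 (check: 16 × 16 = 256 ≡ 1 (mod 17))
For equation 2: M_2 = 493, 493 ≡ 3 (mod 7), inverse of 493 mod 7 is 5 (check: 3 × 5 = 15 ≡ 1 (mod 7))
For equation 3: M_3 = 119, 119 ≡ 3 (mod 29), inverse of 119 mod 29 is 10 (check: 3 × 10 = 30 ≡ 1 (mod 29))
Combine: x ≡ Σ r_i×M_i×(M_i⁻¹ mod m_i) = 11×203×16 + 0×493×5 + 7×119×10 = 35728 + 0 + 8330 = 44058
44058 mod 3451 = 2646
x ≡ 2646 (mod 3451)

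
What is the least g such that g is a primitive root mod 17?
p - 1 = 16 has prime divisors 2. h is a primitive root mod 17 iff h^(16/q) ≢ 1 (mod 17) for each such q.
h = 2: 2^8 ≡ 1 (mod 17); 2^8 ≡ 1, so not a primitive root.
h = 3: 3^8 ≡ 16 (mod 17); none is 1, so 3 has order 16 and is a primitive root.
The smallest primitive root mod 17 is g = 3.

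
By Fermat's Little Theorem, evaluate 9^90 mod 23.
By Fermat: 9^{22} ≡ 1 (mod 23). 90 = 4×22 + 2. So 9^{90} ≡ 9^{2} ≡ 12 (mod 23)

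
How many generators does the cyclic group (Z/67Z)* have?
20

The number of primitive roots modulo p is φ(p-1) = φ(66)
φ(66) = 20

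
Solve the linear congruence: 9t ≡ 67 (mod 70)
23

Since gcd(9, 70) = 1 divides 67, a solution exists.
Multiply both sides by the inverse of 9 mod 70:
  9^(-1) mod 70 = 39
  x ≡ 39 × 67 ≡ 2613 ≡ 23 (mod 70)
Verification: 9 × 23 = 207 = 2 × 70 + 67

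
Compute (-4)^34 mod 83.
Using repeated squaring. (-4) ≡ 79 (mod 83). 34 = 32 + 2 (binary 100010). Repeated squaring mod 83: 79^1 ≡ 79; 79^2 ≡ 79² = 6241 ≡ 16; 79^4 ≡ 16² = 256 ≡ 7; 79^8 ≡ 7² = 49 ≡ 49; 79^16 ≡ 49² = 2401 ≡ 77; 79^32 ≡ 77² = 5929 ≡ 36. Multiply: (-4)^34 ≡ 79^32 × 79^2 ≡ 36 × 16 (mod 83): 36 × 16 = 576 ≡ 78. So (-4)^34 ≡ 78 (mod 83).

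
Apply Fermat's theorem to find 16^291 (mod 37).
By Fermat: 16^{36} ≡ 1 (mod 37). 291 = 8×36 + 3. So 16^{291} ≡ 16^{3} ≡ 26 (mod 37)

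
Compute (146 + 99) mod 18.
11

(146 + 99) = 245
245 mod 18 = 11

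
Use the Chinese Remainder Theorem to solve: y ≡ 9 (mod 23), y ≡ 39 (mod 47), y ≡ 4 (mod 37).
9439

Using the Chinese Remainder Theorem:
M = product of moduli = 39997
For equation 1: M_1 = 1739, 1739 ≡ 14 (mod 23), inverse of 1739 mod 23 is 5 (check: 14 × 5 = 70 ≡ 1 (mod 23))
For equation 2: M_2 = 851, 851 ≡ 5 (mod 47), inverse of 851 mod 47 is 19 (check: 5 × 19 = 95 ≡ 1 (mod 47))
For equation 3: M_3 = 1081, 1081 ≡ 8 (mod 37), inverse of 1081 mod 37 is 14 (check: 8 × 14 = 112 ≡ 1 (mod 37))
Combine: y ≡ Σ r_i×M_i×(M_i⁻¹ mod m_i) = 9×1739×5 + 39×851×19 + 4×1081×14 = 78255 + 630591 + 60536 = 769382
769382 mod 39997 = 9439
y ≡ 9439 (mod 39997)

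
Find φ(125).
100

Prime factorization: 125 = 5^3
Using the formula φ(n) = n × Π(1 - 1/p) for each prime factor p:
φ(125) = 125 × (1 - 1/5)
φ(125) = 100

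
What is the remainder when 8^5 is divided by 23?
5 = 4 + 1 (binary 101). Repeated squaring mod 23: 8^1 ≡ 8; 8^2 ≡ 8² = 64 ≡ 18; 8^4 ≡ 18² = 324 ≡ 2. Multiply: 8^5 = 8^4 × 8^1 ≡ 2 × 8 (mod 23): 2 × 8 = 16 ≡ 16. So 8^5 ≡ 16 (mod 23).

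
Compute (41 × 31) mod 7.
4

(41 × 31) = 1271
1271 mod 7 = 4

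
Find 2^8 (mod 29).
8 = 8 (binary 1000). Repeated squaring mod 29: 2^1 ≡ 2; 2^2 ≡ 2² = 4 ≡ 4; 2^4 ≡ 4² = 16 ≡ 16; 2^8 ≡ 16² = 256 ≡ 24. So 2^8 ≡ 24 (mod 29).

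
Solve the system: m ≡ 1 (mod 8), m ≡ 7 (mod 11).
M = 8 × 11 = 88. M₁ = 11, y₁ ≡ 3 (mod 8). M₂ = 8, y₂ ≡ 7 (mod 11). m = 1×11×3 + 7×8×7 ≡ 73 (mod 88)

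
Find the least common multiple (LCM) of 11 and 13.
143

First find GCD(11, 13) using the Euclidean algorithm:
11 = 0 × 13 + 11
13 = 1 × 11 + 2
11 = 5 × 2 + 1
2 = 2 × 1 + 0
GCD(11, 13) = 1

LCM formula: LCM(a, b) = (a × b) / GCD(a, b)
LCM(11, 13) = (11 × 13) / 1
LCM(11, 13) = 143 / 1
LCM(11, 13) = 143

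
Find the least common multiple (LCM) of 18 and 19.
342

First find GCD(18, 19) using the Euclidean algorithm:
18 = 0 × 19 + 18
19 = 1 × 18 + 1
18 = 18 × 1 + 0
GCD(18, 19) = 1

LCM formula: LCM(a, b) = (a × b) / GCD(a, b)
LCM(18, 19) = (18 × 19) / 1
LCM(18, 19) = 342 / 1
LCM(18, 19) = 342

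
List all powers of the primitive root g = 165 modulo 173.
g^1, g^2, ..., g^{172} mod 173: {165, 64, 7, 117, 102, 49, 127, 22, 170, 24, 154, 152, 168, 40, 26, 138, 107, 9, 101, 57, 63, 15, 53, 95, 105, 25, 146, 43, 2, 157, 128, 14, 61, 31, 98, 81, 44, 167, 48, 135, 131, 163, 80, 52, 103, 41, 18, 29, 114, 126, 30, 106, 17, 37, 50, 119, 86, 4, 141, 83, 28, 122, 62, 23, 162, 88, 161, 96, 97, 89, 153, 160, 104, 33, 82, 36, 58, 55, 79, 60, 39, 34, 74, 100, 65, 172, 8, 109, 166, 56, 71, 124, 46, 151, 3, 149, 19, 21, 5, 133, 147, 35, 66, 164, 72, 116, 110, 158, 120, 78, 68, 148, 27, 130, 171, 16, 45, 159, 112, 142, 75, 92, 129, 6, 125, 38, 42, 10, 93, 121, 70, 132, 155, 144, 59, 47, 143, 67, 156, 136, 123, 54, 87, 169, 32, 90, 145, 51, 111, 150, 11, 85, 12, 77, 76, 84, 20, 13, 69, 140, 91, 137, 115, 118, 94, 113, 134, 139, 99, 73, 108, 1}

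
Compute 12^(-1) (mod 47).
4

Using Extended Euclidean Algorithm:
gcd(12, 47) = 1
Bezout coefficients: 12 × 4 + 47 × -1 = 1
So 12 × 4 ≡ 1 (mod 47)
The inverse is 4 mod 47 = 4
Verification: 12 × 4 = 48 = 1 × 47 + 1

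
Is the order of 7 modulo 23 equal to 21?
No, the actual order is 22, not 21.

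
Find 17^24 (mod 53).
Using repeated squaring. 24 = 16 + 8 (binary 11000). Repeated squaring mod 53: 17^1 ≡ 17; 17^2 ≡ 17² = 289 ≡ 24; 17^4 ≡ 24² = 576 ≡ 46; 17^8 ≡ 46² = 2116 ≡ 49; 17^16 ≡ 49² = 2401 ≡ 16. Multiply: 17^24 = 17^16 × 17^8 ≡ 16 × 49 (mod 53): 16 × 49 = 784 ≡ 42. So 17^24 ≡ 42 (mod 53).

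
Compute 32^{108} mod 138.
94

Using successive squaring:
Binary expansion of 108: 1101100
Powers of 32 mod 138 (each is the square of the previous):
  32^1 ≡ 32 (mod 138)
  32^2 ≡ 32² = 1024 ≡ 58 (mod 138)
  32^4 ≡ 58² = 3364 ≡ 52 (mod 138)
  32^8 ≡ 52² = 2704 ≡ 82 (mod 138)
  32^16 ≡ 82² = 6724 ≡ 100 (mod 138)
  32^32 ≡ 100² = 10000 ≡ 64 (mod 138)
  32^64 ≡ 64² = 4096 ≡ 94 (mod 138)
108 = 64 + 32 + 8 + 4, so 32^108 = 32^64 × 32^32 × 32^8 × 32^4 ≡ 94 × 64 × 82 × 52 (mod 138)
Multiplying step by step:
  94 × 64 = 6016 ≡ 82 (mod 138)
  82 × 82 = 6724 ≡ 100 (mod 138)
  100 × 52 = 5200 ≡ 94 (mod 138)
Result: 32^108 ≡ 94 (mod 138)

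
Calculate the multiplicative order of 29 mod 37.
Powers of 29 mod 37: 29^1≡29, 29^2≡27, 29^3≡6, 29^4≡26, 29^5≡14, 29^6≡36, 29^7≡8, 29^8≡10, 29^9≡31, 29^10≡11, 29^11≡23, 29^12≡1. Order = 12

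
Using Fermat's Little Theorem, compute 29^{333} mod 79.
41

By Fermat's Little Theorem, a^(p-1) ≡ 1 (mod p) for prime p and gcd(a, p) = 1
Here p = 79, so 29^78 ≡ 1 (mod 79)
We can reduce the exponent: 333 mod 78 = 21
So 29^333 ≡ 29^21 (mod 79)
Computing: 29^21 mod 79 = 41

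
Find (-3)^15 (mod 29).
Using repeated squaring. (-3) ≡ 26 (mod 29). 15 = 8 + 4 + 2 + 1 (binary 1111). Repeated squaring mod 29: 26^1 ≡ 26; 26^2 ≡ 26² = 676 ≡ 9; 26^4 ≡ 9² = 81 ≡ 23; 26^8 ≡ 23² = 529 ≡ 7. Multiply: (-3)^15 ≡ 26^8 × 26^4 × 26^2 × 26^1 ≡ 7 × 23 × 9 × 26 (mod 29): 7 × 23 = 161 ≡ 16; 16 × 9 = 144 ≡ 28; 28 × 26 = 728 ≡ 3. So (-3)^15 ≡ 3 (mod 29).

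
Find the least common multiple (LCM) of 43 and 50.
2150

First find GCD(43, 50) using the Euclidean algorithm:
43 = 0 × 50 + 43
50 = 1 × 43 + 7
43 = 6 × 7 + 1
7 = 7 × 1 + 0
GCD(43, 50) = 1

LCM formula: LCM(a, b) = (a × b) / GCD(a, b)
LCM(43, 50) = (43 × 50) / 1
LCM(43, 50) = 2150 / 1
LCM(43, 50) = 2150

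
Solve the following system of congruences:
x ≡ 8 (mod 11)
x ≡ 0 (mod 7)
63

Using the Chinese Remainder Theorem:
M = product of moduli = 77
For equation 1: M_1 = 7, 7 ≡ 7 (mod 11), inverse of 7 mod 11 is 8 (check: 7 × 8 = 56 ≡ 1 (mod 11))
For equation 2: M_2 = 11, 11 ≡ 4 (mod 7), inverse of 11 mod 7 is 2 (check: 4 × 2 = 8 ≡ 1 (mod 7))
Combine: x ≡ Σ r_i×M_i×(M_i⁻¹ mod m_i) = 8×7×8 + 0×11×2 = 448 + 0 = 448
448 mod 77 = 63
x ≡ 63 (mod 77)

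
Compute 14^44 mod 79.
Using repeated squaring. 44 = 32 + 8 + 4 (binary 101100). Repeated squaring mod 79: 14^1 ≡ 14; 14^2 ≡ 14² = 196 ≡ 38; 14^4 ≡ 38² = 1444 ≡ 22; 14^8 ≡ 22² = 484 ≡ 10; 14^16 ≡ 10² = 100 ≡ 21; 14^32 ≡ 21² = 441 ≡ 46. Multiply: 14^44 = 14^32 × 14^8 × 14^4 ≡ 46 × 10 × 22 (mod 79): 46 × 10 = 460 ≡ 65; 65 × 22 = 1430 ≡ 8. So 14^44 ≡ 8 (mod 79).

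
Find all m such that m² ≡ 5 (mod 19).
The square roots of 5 mod 19 are 9 and 10. Verify: 9² = 81 ≡ 5 (mod 19)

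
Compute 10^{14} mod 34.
8

Using successive squaring:
Binary expansion of 14: 1110
Powers of 10 mod 34 (each is the square of the previous):
  10^1 ≡ 10 (mod 34)
  10^2 ≡ 10² = 100 ≡ 32 (mod 34)
  10^4 ≡ 32² = 1024 ≡ 4 (mod 34)
  10^8 ≡ 4² = 16 ≡ 16 (mod 34)
14 = 8 + 4 + 2, so 10^14 = 10^8 × 10^4 × 10^2 ≡ 16 × 4 × 32 (mod 34)
Multiplying step by step:
  16 × 4 = 64 ≡ 30 (mod 34)
  30 × 32 = 960 ≡ 8 (mod 34)
Result: 10^14 ≡ 8 (mod 34)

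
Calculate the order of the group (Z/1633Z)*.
1540

Prime factorization: 1633 = 23 × 71
Using the formula φ(n) = n × Π(1 - 1/p) for each prime factor p:
φ(1633) = 1633 × (1 - 1/23) × (1 - 1/71)
φ(1633) = 1540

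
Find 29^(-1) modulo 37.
23

Using Extended Euclidean Algorithm:
gcd(29, 37) = 1
Bezout coefficients: 29 × -14 + 37 × 11 = 1
So 29 × -14 ≡ 1 (mod 37)
The inverse is -14 mod 37 = 23
Verification: 29 × 23 = 667 = 18 × 37 + 1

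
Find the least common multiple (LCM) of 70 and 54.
1890

First find GCD(70, 54) using the Euclidean algorithm:
70 = 1 × 54 + 16
54 = 3 × 16 + 6
16 = 2 × 6 + 4
6 = 1 × 4 + 2
4 = 2 × 2 + 0
GCD(70, 54) = 2

LCM formula: LCM(a, b) = (a × b) / GCD(a, b)
LCM(70, 54) = (70 × 54) / 2
LCM(70, 54) = 3780 / 2
LCM(70, 54) = 1890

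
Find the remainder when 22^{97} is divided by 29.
By Fermat: 22^{28} ≡ 1 (mod 29). 97 = 3×28 + 13. So 22^{97} ≡ 22^{13} ≡ 4 (mod 29)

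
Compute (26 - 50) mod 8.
0

(26 - 50) = -24
-24 mod 8 = 0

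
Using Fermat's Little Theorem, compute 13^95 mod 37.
By Fermat: 13^{36} ≡ 1 (mod 37). 95 = 2×36 + 23. So 13^{95} ≡ 13^{23} ≡ 2 (mod 37)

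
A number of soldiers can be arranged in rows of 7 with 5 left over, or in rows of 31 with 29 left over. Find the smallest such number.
M = 7 × 31 = 217. M₁ = 31, y₁ ≡ 5 (mod 7). M₂ = 7, y₂ ≡ 9 (mod 31). r = 5×31×5 + 29×7×9 ≡ 215 (mod 217). The smallest positive such number is 215.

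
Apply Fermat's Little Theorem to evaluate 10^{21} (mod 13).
12

By Fermat's Little Theorem, a^(p-1) ≡ 1 (mod p) for prime p and gcd(a, p) = 1
Here p = 13, so 10^12 ≡ 1 (mod 13)
We can reduce the exponent: 21 mod 12 = 9
So 10^21 ≡ 10^9 (mod 13)
Computing: 10^9 mod 13 = 12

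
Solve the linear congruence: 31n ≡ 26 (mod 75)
71

Since gcd(31, 75) = 1 divides 26, a solution exists.
Multiply both sides by the inverse of 31 mod 75:
  31^(-1) mod 75 = 46
  x ≡ 46 × 26 ≡ 1196 ≡ 71 (mod 75)
Verification: 31 × 71 = 2201 = 29 × 75 + 26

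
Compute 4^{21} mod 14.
8

Using successive squaring:
Binary expansion of 21: 10101
Powers of 4 mod 14 (each is the square of the previous):
  4^1 ≡ 4 (mod 14)
  4^2 ≡ 4² = 16 ≡ 2 (mod 14)
  4^4 ≡ 2² = 4 ≡ 4 (mod 14)
  4^8 ≡ 4² = 16 ≡ 2 (mod 14)
  4^16 ≡ 2² = 4 ≡ 4 (mod 14)
21 = 16 + 4 + 1, so 4^21 = 4^16 × 4^4 × 4^1 ≡ 4 × 4 × 4 (mod 14)
Multiplying step by step:
  4 × 4 = 16 ≡ 2 (mod 14)
  2 × 4 = 8 ≡ 8 (mod 14)
Result: 4^21 ≡ 8 (mod 14)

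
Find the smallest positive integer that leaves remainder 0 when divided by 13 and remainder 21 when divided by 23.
M = 13 × 23 = 299. M₁ = 23, y₁ ≡ 4 (mod 13). M₂ = 13, y₂ ≡ 16 (mod 23). k = 0×23×4 + 21×13×16 ≡ 182 (mod 299). The smallest positive such number is 182.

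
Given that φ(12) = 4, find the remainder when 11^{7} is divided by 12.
By Euler: 11^{4} ≡ 1 (mod 12) since gcd(11, 12) = 1. 7 = 1×4 + 3. So 11^{7} ≡ 11^{3} ≡ 11 (mod 12)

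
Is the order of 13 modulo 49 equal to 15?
No, the actual order is 14, not 15.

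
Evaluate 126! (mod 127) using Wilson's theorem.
By Wilson's theorem, (126)! ≡ -1 ≡ 126 (mod 127)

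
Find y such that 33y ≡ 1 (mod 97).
33^(-1) ≡ 50 (mod 97). Verification: 33 × 50 = 1650 ≡ 1 (mod 97)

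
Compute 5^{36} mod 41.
37

Using successive squaring:
Binary expansion of 36: 100100
Powers of 5 mod 41 (each is the square of the previous):
  5^1 ≡ 5 (mod 41)
  5^2 ≡ 5² = 25 ≡ 25 (mod 41)
  5^4 ≡ 25² = 625 ≡ 10 (mod 41)
  5^8 ≡ 10² = 100 ≡ 18 (mod 41)
  5^16 ≡ 18² = 324 ≡ 37 (mod 41)
  5^32 ≡ 37² = 1369 ≡ 16 (mod 41)
36 = 32 + 4, so 5^36 = 5^32 × 5^4 ≡ 16 × 10 (mod 41)
Multiplying step by step:
  16 × 10 = 160 ≡ 37 (mod 41)
Result: 5^36 ≡ 37 (mod 41)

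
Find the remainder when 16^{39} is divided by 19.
By Fermat: 16^{18} ≡ 1 (mod 19). 39 = 2×18 + 3. So 16^{39} ≡ 16^{3} ≡ 11 (mod 19)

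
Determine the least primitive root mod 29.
p - 1 = 28 has prime divisors 2, 7. h is a primitive root mod 29 iff h^(28/q) ≢ 1 (mod 29) for each such q.
h = 2: 2^14 ≡ 28, 2^4 ≡ 16 (mod 29); none is 1, so 2 has order 28 and is a primitive root.
The smallest primitive root mod 29 is g = 2.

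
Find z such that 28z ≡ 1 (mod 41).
28^(-1) ≡ 22 (mod 41). Verification: 28 × 22 = 616 ≡ 1 (mod 41)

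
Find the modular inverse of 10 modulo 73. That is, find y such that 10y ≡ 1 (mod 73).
22

Using Extended Euclidean Algorithm:
gcd(10, 73) = 1
Bezout coefficients: 10 × 22 + 73 × -3 = 1
So 10 × 22 ≡ 1 (mod 73)
The inverse is 22 mod 73 = 22
Verification: 10 × 22 = 220 = 3 × 73 + 1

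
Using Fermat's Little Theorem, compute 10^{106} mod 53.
47

By Fermat's Little Theorem, a^(p-1) ≡ 1 (mod p) for prime p and gcd(a, p) = 1
Here p = 53, so 10^52 ≡ 1 (mod 53)
We can reduce the exponent: 106 mod 52 = 2
So 10^106 ≡ 10^2 (mod 53)
Computing: 10^2 mod 53 = 47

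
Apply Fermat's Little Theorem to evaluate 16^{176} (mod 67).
29

By Fermat's Little Theorem, a^(p-1) ≡ 1 (mod p) for prime p and gcd(a, p) = 1
Here p = 67, so 16^66 ≡ 1 (mod 67)
We can reduce the exponent: 176 mod 66 = 44
So 16^176 ≡ 16^44 (mod 67)
Computing: 16^44 mod 67 = 29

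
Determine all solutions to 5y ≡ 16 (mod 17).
10

Since gcd(5, 17) = 1 divides 16, a solution exists.
Multiply both sides by the inverse of 5 mod 17:
  5^(-1) mod 17 = 7
  x ≡ 7 × 16 ≡ 112 ≡ 10 (mod 17)
Verification: 5 × 10 = 50 = 2 × 17 + 16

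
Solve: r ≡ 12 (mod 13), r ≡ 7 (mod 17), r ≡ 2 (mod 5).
M = 13 × 17 × 5 = 1105. M₁ = 85, y₁ ≡ 2 (mod 13). M₂ = 65, y₂ ≡ 11 (mod 17). M₃ = 221, y₃ ≡ 1 (mod 5). r = 12×85×2 + 7×65×11 + 2×221×1 ≡ 857 (mod 1105)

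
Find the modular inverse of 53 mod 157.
53^(-1) ≡ 80 (mod 157). Verification: 53 × 80 = 4240 ≡ 1 (mod 157)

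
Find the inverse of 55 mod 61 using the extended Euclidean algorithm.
Extended GCD: 55(10) + 61(-9) = 1. So 55^(-1) ≡ 10 ≡ 10 (mod 61). Verify: 55 × 10 = 550 ≡ 1 (mod 61)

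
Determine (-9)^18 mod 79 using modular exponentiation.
Using repeated squaring. (-9) ≡ 70 (mod 79). 18 = 16 + 2 (binary 10010). Repeated squaring mod 79: 70^1 ≡ 70; 70^2 ≡ 70² = 4900 ≡ 2; 70^4 ≡ 2² = 4 ≡ 4; 70^8 ≡ 4² = 16 ≡ 16; 70^16 ≡ 16² = 256 ≡ 19. Multiply: (-9)^18 ≡ 70^16 × 70^2 ≡ 19 × 2 (mod 79): 19 × 2 = 38 ≡ 38. So (-9)^18 ≡ 38 (mod 79).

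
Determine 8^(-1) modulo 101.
8^(-1) ≡ 38 (mod 101). Verification: 8 × 38 = 304 ≡ 1 (mod 101)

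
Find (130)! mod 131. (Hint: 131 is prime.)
By Wilson's theorem, (130)! ≡ -1 ≡ 130 (mod 131)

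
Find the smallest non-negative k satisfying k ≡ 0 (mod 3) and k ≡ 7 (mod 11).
M = 3 × 11 = 33. M₁ = 11, y₁ ≡ 2 (mod 3). M₂ = 3, y₂ ≡ 4 (mod 11). k = 0×11×2 + 7×3×4 ≡ 18 (mod 33)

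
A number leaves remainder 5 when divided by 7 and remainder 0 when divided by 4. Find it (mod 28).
M = 7 × 4 = 28. M₁ = 4, y₁ ≡ 2 (mod 7). M₂ = 7, y₂ ≡ 3 (mod 4). y = 5×4×2 + 0×7×3 ≡ 12 (mod 28)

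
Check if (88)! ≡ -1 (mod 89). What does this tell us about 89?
(88)! mod 89 = 88. Since this equals -1 (mod 89), Wilson confirms 89 is prime.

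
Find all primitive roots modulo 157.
Primitive roots mod 157: {5, 6, 15, 18, 20, 21, 24, 26, 34, 38, 43, 53, 55, 60, 61, 62, 63, 66, 69, 70, 72, 73, 74, 77, 80, 83, 84, 85, 87, 88, 91, 94, 95, 96, 97, 102, 104, 114, 119, 123, 131, 133, 136, 137, 139, 142, 151, 152}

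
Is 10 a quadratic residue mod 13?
By Euler's criterion: 10^{6} ≡ 1 (mod 13). Since this equals 1, 10 is a QR.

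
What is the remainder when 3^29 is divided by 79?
Using repeated squaring. 29 = 16 + 8 + 4 + 1 (binary 11101). Repeated squaring mod 79: 3^1 ≡ 3; 3^2 ≡ 3² = 9 ≡ 9; 3^4 ≡ 9² = 81 ≡ 2; 3^8 ≡ 2² = 4 ≡ 4; 3^16 ≡ 4² = 16 ≡ 16. Multiply: 3^29 = 3^16 × 3^8 × 3^4 × 3^1 ≡ 16 × 4 × 2 × 3 (mod 79): 16 × 4 = 64 ≡ 64; 64 × 2 = 128 ≡ 49; 49 × 3 = 147 ≡ 68. So 3^29 ≡ 68 (mod 79).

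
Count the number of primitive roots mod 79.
Number of primitive roots mod 79 = φ(78) = 24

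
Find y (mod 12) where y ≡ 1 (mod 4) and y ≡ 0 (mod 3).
M = 4 × 3 = 12. M₁ = 3, y₁ ≡ 3 (mod 4). M₂ = 4, y₂ ≡ 1 (mod 3). y = 1×3×3 + 0×4×1 ≡ 9 (mod 12)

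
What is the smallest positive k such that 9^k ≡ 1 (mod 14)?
Powers of 9 mod 14: 9^1≡9, 9^2≡11, 9^3≡1. Order = 3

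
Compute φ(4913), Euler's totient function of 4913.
4624

Prime factorization: 4913 = 17^3
Using the formula φ(n) = n × Π(1 - 1/p) for each prime factor p:
φ(4913) = 4913 × (1 - 1/17)
φ(4913) = 4624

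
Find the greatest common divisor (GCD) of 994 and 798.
14

Using the Euclidean algorithm:
994 = 1 × 798 + 196
798 = 4 × 196 + 14
196 = 14 × 14 + 0

GCD(994, 798) = 14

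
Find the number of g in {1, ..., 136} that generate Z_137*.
Number of primitive roots mod 137 = φ(136) = 64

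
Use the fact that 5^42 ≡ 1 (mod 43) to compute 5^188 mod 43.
By Fermat: 5^{42} ≡ 1 (mod 43). 188 = 4×42 + 20. So 5^{188} ≡ 5^{20} ≡ 17 (mod 43)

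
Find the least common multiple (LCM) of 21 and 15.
105

First find GCD(21, 15) using the Euclidean algorithm:
21 = 1 × 15 + 6
15 = 2 × 6 + 3
6 = 2 × 3 + 0
GCD(21, 15) = 3

LCM formula: LCM(a, b) = (a × b) / GCD(a, b)
LCM(21, 15) = (21 × 15) / 3
LCM(21, 15) = 315 / 3
LCM(21, 15) = 105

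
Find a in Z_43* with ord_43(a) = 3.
6 has order 3 mod 43 since 6^{3} ≡ 1 (mod 43) and no smaller power works.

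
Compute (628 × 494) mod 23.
8

(628 × 494) = 310232
310232 mod 23 = 8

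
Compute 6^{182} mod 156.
36

Using successive squaring:
Binary expansion of 182: 10110110
Powers of 6 mod 156 (each is the square of the previous):
  6^1 ≡ 6 (mod 156)
  6^2 ≡ 6² = 36 ≡ 36 (mod 156)
  6^4 ≡ 36² = 1296 ≡ 48 (mod 156)
  6^8 ≡ 48² = 2304 ≡ 120 (mod 156)
  6^16 ≡ 120² = 14400 ≡ 48 (mod 156)
  6^32 ≡ 48² = 2304 ≡ 120 (mod 156)
  6^64 ≡ 120² = 14400 ≡ 48 (mod 156)
  6^128 ≡ 48² = 2304 ≡ 120 (mod 156)
182 = 128 + 32 + 16 + 4 + 2, so 6^182 = 6^128 × 6^32 × 6^16 × 6^4 × 6^2 ≡ 120 × 120 × 48 × 48 × 36 (mod 156)
Multiplying step by step:
  120 × 120 = 14400 ≡ 48 (mod 156)
  48 × 48 = 2304 ≡ 120 (mod 156)
  120 × 48 = 5760 ≡ 144 (mod 156)
  144 × 36 = 5184 ≡ 36 (mod 156)
Result: 6^182 ≡ 36 (mod 156)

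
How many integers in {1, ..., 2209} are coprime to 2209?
2162

Prime factorization: 2209 = 47^2
Using the formula φ(n) = n × Π(1 - 1/p) for each prime factor p:
φ(2209) = 2209 × (1 - 1/47)
φ(2209) = 2162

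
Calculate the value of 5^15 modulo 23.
Using repeated squaring. 15 = 8 + 4 + 2 + 1 (binary 1111). Repeated squaring mod 23: 5^1 ≡ 5; 5^2 ≡ 5² = 25 ≡ 2; 5^4 ≡ 2² = 4 ≡ 4; 5^8 ≡ 4² = 16 ≡ 16. Multiply: 5^15 = 5^8 × 5^4 × 5^2 × 5^1 ≡ 16 × 4 × 2 × 5 (mod 23): 16 × 4 = 64 ≡ 18; 18 × 2 = 36 ≡ 13; 13 × 5 = 65 ≡ 19. So 5^15 ≡ 19 (mod 23).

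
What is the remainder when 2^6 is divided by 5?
6 = 4 + 2 (binary 110). Repeated squaring mod 5: 2^1 ≡ 2; 2^2 ≡ 2² = 4 ≡ 4; 2^4 ≡ 4² = 16 ≡ 1. Multiply: 2^6 = 2^4 × 2^2 ≡ 1 × 4 (mod 5): 1 × 4 = 4 ≡ 4. So 2^6 ≡ 4 (mod 5).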